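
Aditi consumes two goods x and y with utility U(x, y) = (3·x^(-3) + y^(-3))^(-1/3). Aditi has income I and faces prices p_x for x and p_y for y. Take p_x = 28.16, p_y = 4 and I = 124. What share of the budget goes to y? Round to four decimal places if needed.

share on y = 0.1495

MRS = MU_x/MU_y = 3·(y/x)^(4). Set equal to p_x/p_y.
Solve for the ratio: y/x = [(1/3)·p_x/p_y]^(0.25).
With the ratio pinned down, the budget gives x* = I/(p_x + p_y·(y/x)) and y* = (y/x)·x*.
Numerically y/x = 1.237693, so x* = 124/(28.16 + 4·1.237693) = 3.745 and y* = 1.237693·3.745 = 4.6352.
Expenditure on y: 4·4.6352 = 18.5407; share = 0.1495.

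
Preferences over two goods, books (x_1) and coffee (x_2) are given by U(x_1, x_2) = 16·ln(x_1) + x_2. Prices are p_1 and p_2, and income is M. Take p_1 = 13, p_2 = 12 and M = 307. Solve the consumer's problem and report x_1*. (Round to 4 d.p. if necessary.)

x_1* = 14.7692

Set MRS = p_1/p_2: (16/x_1)/1 = p_1/p_2.
So x_1*(p_1,p_2) = 16·p_2/p_1, independent of income; and x_2* = (M − 16·p_2)/p_2.
At the given prices: x_1* = 16·12/13 = 14.7692.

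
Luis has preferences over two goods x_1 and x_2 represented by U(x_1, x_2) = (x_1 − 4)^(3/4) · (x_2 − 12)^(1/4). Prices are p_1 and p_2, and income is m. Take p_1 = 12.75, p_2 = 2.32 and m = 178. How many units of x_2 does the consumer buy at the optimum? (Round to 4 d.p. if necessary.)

Let x_1' = x_1−4, x_2' = x_2−12. MRS = 3·x_2'/x_1' = p_1/p_2.
Substituting into the budget: x_1* = 4 + 0.75·(m − 4·p_1 − 12·p_2)/p_1, and x_2* = 12 + 0.25·(…)/p_2.
Discretionary income = 178 − 4·12.75 − 12·2.32 = 99.16; x_2* = 12 + 0.25·99.16/2.32 = 22.6853.

x_2* = 22.6853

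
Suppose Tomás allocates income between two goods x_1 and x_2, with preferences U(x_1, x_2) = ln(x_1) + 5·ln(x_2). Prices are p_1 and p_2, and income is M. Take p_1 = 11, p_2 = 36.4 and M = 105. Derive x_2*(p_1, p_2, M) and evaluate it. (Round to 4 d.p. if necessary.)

The MRS is (1/5)·x_2/x_1. Set MRS = p_1/p_2.
So p_2·x_2 = 5·p_1·x_1; combined with the budget, a share 1/6 of income goes to x_1.
Demand: x_1*(p_1,p_2,M) = 1/6·M/p_1 and x_2* = 5/6·M/p_2.
At p_1=11, p_2=36.4, M=105: x_2* = 5/6·105/36.4 = 2.4038.

x_2* = 2.4038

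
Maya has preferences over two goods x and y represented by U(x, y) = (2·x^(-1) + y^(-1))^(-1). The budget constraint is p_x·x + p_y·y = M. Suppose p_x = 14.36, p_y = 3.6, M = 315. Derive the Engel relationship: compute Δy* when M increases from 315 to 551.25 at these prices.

Substitute y = (y/x)·x into the budget: x* = M/(p_x + p_y·(y/x)).
Numerically y/x = 1.412248, so x* = 315/(14.36 + 3.6·1.412248) = 16.2003 and y* = 1.412248·16.2003 = 22.8788.
At M' = 551.25: y* = 40.038. Change: 40.038 − 22.8788 = 17.1591.

Δy* = 17.1591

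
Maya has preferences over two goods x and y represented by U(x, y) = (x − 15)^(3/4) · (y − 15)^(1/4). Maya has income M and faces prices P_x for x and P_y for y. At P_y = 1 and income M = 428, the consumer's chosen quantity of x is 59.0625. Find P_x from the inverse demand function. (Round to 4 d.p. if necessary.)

MRS = 3·(y−15)/(x−15). Tangency with P_x/P_y gives y−15 = (1/3)·(P_x/P_y)·(x−15).
Substituting into the budget: x* = 15 + 0.75·(M − 15·P_x − 15·P_y)/P_x, and y* = 15 + 0.25·(…)/P_y.
Set x* = 59.0625 in the demand function and solve for P_x: P_x = 5.6.

P_x = 5.6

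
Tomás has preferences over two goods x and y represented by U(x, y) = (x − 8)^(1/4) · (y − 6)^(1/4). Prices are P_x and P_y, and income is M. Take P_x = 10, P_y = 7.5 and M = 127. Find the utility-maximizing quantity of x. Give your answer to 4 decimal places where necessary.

MRS = (y−6)/(x−8). Tangency with P_x/P_y gives y−6 = (P_x/P_y)·(x−8).
After buying the subsistence bundle (8, 6), a share 0.5 of the remaining income goes to x: x* = 8 + 0.5·(M − 8P_x − 6P_y)/P_x.
Discretionary income = 127 − 8·10 − 6·7.5 = 2; x* = 8 + 0.5·2/10 = 8.1.

x* = 8.1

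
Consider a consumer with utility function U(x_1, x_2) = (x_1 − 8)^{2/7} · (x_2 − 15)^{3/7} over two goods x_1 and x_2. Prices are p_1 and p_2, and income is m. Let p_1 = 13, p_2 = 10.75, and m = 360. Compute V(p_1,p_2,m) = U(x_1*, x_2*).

After buying the subsistence bundle (8, 15), a share 0.4 of the remaining income goes to x_1: x_1* = 8 + 0.4·(m − 8p_1 − 15p_2)/p_1.
Discretionary income = 360 − 8·13 − 15·10.75 = 94.75; x_1* = 8 + 0.4·94.75/13 = 10.9154; x_2* = 15 + 0.6·94.75/10.75 = 20.2884.
Utility at the optimum: U(10.9154, 20.2884) = 2.7718.

V = 2.7718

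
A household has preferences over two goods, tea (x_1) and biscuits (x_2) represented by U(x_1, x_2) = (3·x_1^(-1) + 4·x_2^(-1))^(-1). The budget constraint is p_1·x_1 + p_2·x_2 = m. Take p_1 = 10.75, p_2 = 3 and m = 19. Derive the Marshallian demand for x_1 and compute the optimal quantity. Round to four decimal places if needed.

From the CES first-order condition, (3/4)·(x_2/x_1)^(2) = p_1/p_2.
Hence x_2/x_1 = ((4/3)·p_1/p_2)^(1/(2)), i.e. raised to the 0.5 power.
With the ratio pinned down, the budget gives x_1* = m/(p_1 + p_2·(x_2/x_1)) and x_2* = (x_2/x_1)·x_1*.
Numerically x_2/x_1 = 2.185813, so x_1* = 19/(10.75 + 3·2.185813) = 1.0978.

x_1* = 1.0978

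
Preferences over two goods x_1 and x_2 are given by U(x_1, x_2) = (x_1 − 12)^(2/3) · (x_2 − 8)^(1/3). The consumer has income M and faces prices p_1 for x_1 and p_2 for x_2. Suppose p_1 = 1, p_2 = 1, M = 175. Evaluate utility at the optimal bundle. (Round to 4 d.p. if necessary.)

V = 82.0157

Let x_1' = x_1−12, x_2' = x_2−8. MRS = 2·x_2'/x_1' = p_1/p_2.
Substituting into the budget: x_1* = 12 + 2/3·(M − 12·p_1 − 8·p_2)/p_1, and x_2* = 8 + 1/3·(…)/p_2.
Discretionary income = 175 − 12·1 − 8·1 = 155; x_1* = 12 + 2/3·155/1 = 115.3333; x_2* = 8 + 1/3·155/1 = 59.6667.
Utility at the optimum: U(115.3333, 59.6667) = 82.0157.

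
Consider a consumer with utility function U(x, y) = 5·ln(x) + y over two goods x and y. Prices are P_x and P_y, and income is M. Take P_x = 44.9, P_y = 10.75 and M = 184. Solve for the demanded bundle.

MU_x = 5/x, MU_y = 1. Tangency: 5/x = P_x/P_y.
So x*(P_x,P_y) = 5·P_y/P_x, independent of income; and y* = (M − 5·P_y)/P_y.
At the given prices: x* = 5·10.75/44.9 = 1.1971, and y* = 12.1163.

x* = 1.1971, y* = 12.1163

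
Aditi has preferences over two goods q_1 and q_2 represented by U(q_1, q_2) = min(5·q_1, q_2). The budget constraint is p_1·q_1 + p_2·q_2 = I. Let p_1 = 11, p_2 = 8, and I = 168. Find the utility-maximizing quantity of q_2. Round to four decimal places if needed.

q_2* = 16.4706

With perfect complements, no substitution: consume in ratio q_1:q_2 = 1:5.
Budget: p_1·q_1 + p_2·5·q_1 = I, so (p_1 + 5·p_2)·q_1 = I.
Demand: q_1*(p_1,p_2,I) = I/(p_1 + 5·p_2), q_2* = 5·I/(p_1 + 5·p_2).
Here 11 + 5·8 = 51, giving q_2* = 16.4706.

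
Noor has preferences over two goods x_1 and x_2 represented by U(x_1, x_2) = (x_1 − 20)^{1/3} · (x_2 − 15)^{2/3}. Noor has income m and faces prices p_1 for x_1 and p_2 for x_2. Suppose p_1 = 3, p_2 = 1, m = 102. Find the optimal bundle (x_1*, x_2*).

x_1* = 23, x_2* = 33

MRS = (1/2)·(x_2−15)/(x_1−20). Tangency with p_1/p_2 gives x_2−15 = 2·(p_1/p_2)·(x_1−20).
After buying the subsistence bundle (20, 15), a share 1/3 of the remaining income goes to x_1: x_1* = 20 + 1/3·(m − 20p_1 − 15p_2)/p_1.
Discretionary income = 102 − 20·3 − 15·1 = 27; x_1* = 20 + 1/3·27/3 = 23; x_2* = 15 + 2/3·27/1 = 33.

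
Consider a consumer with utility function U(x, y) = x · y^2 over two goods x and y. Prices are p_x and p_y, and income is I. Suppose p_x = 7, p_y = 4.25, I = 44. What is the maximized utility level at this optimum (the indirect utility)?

V = 99.811

MU_x/MU_y = (y)/(2·x); tangency sets this equal to p_x/p_y.
Rearranging, p_y·y = 2·p_x·x. Substituting into the budget gives p_x·x·(1 + 2) = I.
Demand: x*(p_x,p_y,I) = 1/3·I/p_x and y* = 2/3·I/p_y.
At p_x=7, p_y=4.25, I=44: x* = 1/3·44/7 = 2.0952, y* = 6.902.
Utility at the optimum: U(2.0952, 6.902) = 99.811.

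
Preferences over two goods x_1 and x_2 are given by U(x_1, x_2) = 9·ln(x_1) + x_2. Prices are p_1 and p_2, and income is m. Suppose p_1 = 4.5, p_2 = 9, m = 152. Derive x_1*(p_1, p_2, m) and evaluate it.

So x_1*(p_1,p_2) = 9·p_2/p_1, independent of income; and x_2* = (m − 9·p_2)/p_2.
At the given prices: x_1* = 9·9/4.5 = 18.

x_1* = 18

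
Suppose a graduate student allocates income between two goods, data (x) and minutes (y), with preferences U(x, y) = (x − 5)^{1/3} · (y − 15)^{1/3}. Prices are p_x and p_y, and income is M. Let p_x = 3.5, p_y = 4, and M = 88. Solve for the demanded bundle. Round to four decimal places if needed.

Discretionary income = 88 − 5·3.5 − 15·4 = 10.5; x* = 5 + 0.5·10.5/3.5 = 6.5; y* = 15 + 0.5·10.5/4 = 16.3125.

x* = 6.5, y* = 16.3125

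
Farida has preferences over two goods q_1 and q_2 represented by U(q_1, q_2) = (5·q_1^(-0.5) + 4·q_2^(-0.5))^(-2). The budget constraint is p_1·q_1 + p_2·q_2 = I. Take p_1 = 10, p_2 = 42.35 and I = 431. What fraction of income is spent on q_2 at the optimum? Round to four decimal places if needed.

MRS = MU_q_1/MU_q_2 = (5/4)·(q_2/q_1)^(1.5). Set equal to p_1/p_2.
Hence q_2/q_1 = ((4/5)·p_1/p_2)^(1/(1.5)), i.e. raised to the 2/3 power.
With the ratio pinned down, the budget gives q_1* = I/(p_1 + p_2·(q_2/q_1)) and q_2* = (q_2/q_1)·q_1*.
Numerically q_2/q_1 = 0.329224, so q_1* = 431/(10 + 42.35·0.329224) = 18.0014 and q_2* = 0.329224·18.0014 = 5.9265.
Expenditure on q_2: 42.35·5.9265 = 250.9863; share = 0.5823.

share on q_2 = 0.5823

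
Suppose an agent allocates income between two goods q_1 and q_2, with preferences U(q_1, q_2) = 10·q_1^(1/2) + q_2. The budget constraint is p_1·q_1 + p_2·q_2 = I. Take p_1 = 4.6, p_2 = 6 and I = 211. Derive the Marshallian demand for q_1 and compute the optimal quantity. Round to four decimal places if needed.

q_1* = 42.5331

Set MRS = p_1/p_2: 5·q_1^(−1/2) = p_1/p_2.
Solve: √q_1 = 5·p_2/p_1, so q_1*(p_1,p_2) = (5·p_2/p_1)², and q_2* = (I − p_1·q_1*)/p_2.
Plugging in: q_1* = (5·6/4.6)² = 42.5331.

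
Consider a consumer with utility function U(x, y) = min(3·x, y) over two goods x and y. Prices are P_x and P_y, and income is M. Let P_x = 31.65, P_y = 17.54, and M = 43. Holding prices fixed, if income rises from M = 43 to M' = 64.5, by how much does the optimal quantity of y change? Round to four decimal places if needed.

Leontief preferences: the optimum is at the kink where x/1 = y/3, i.e. y = 3·x.
Budget: P_x·x + P_y·3·x = M, so (P_x + 3·P_y)·x = M.
Demand: x*(P_x,P_y,M) = M/(P_x + 3·P_y), y* = 3·M/(P_x + 3·P_y).
Here 31.65 + 3·17.54 = 84.27, giving y* = 1.5308.
At M' = 64.5: y* = 2.2962. Change: 2.2962 − 1.5308 = 0.7654.

Δy* = 0.7654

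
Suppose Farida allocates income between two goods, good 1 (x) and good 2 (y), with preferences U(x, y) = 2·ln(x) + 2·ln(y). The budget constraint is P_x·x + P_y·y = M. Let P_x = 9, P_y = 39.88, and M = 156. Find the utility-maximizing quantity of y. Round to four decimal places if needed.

y* = 1.9559

The MRS is y/x. Set MRS = P_x/P_y.
So 2·P_y·y = 2·P_x·x; combined with the budget, a share 0.5 of income goes to x.
Demand: x*(P_x,P_y,M) = 0.5·M/P_x and y* = 0.5·M/P_y.
At P_x=9, P_y=39.88, M=156: y* = 0.5·156/39.88 = 1.9559.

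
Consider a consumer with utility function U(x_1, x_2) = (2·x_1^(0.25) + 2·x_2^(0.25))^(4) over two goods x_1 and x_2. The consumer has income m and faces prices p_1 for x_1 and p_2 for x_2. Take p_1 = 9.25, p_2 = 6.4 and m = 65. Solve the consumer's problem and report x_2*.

x_2* = 5.3895

MU_x_1 ∝ 2·x_1^(-0.75), MU_x_2 ∝ 2·x_2^(-0.75), so MRS = (x_2/x_1)^(0.75) = p_1/p_2.
Hence x_2/x_1 = (p_1/p_2)^(1/(0.75)), i.e. raised to the 4/3 power.
Substitute x_2 = (x_2/x_1)·x_1 into the budget: x_1* = m/(p_1 + p_2·(x_2/x_1)).
Numerically x_2/x_1 = 1.634114, so x_1* = 65/(9.25 + 6.4·1.634114) = 3.2981 and x_2* = 1.634114·3.2981 = 5.3895.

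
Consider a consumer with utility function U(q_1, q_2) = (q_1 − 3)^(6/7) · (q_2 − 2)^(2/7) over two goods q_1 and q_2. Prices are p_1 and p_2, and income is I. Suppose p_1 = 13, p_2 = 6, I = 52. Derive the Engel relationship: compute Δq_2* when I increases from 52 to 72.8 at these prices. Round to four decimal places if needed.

This is Cobb-Douglas in (q_1−3, q_2−2): tangency gives 6/7·p_2·(q_2−2) = 2/7·p_1·(q_1−3).
Substituting into the budget: q_1* = 3 + 0.75·(I − 3·p_1 − 2·p_2)/p_1, and q_2* = 2 + 0.25·(…)/p_2.
Discretionary income = 52 − 3·13 − 2·6 = 1; q_2* = 2 + 0.25·1/6 = 2.0417.
At I' = 72.8: q_2* = 2.9083. Change: 2.9083 − 2.0417 = 0.8667.

Δq_2* = 0.8667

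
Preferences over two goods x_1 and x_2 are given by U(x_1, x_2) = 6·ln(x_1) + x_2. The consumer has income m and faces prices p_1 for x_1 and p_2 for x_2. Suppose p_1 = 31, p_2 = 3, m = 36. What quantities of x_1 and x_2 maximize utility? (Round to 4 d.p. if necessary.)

So x_1*(p_1,p_2) = 6·p_2/p_1, independent of income; and x_2* = (m − 6·p_2)/p_2.
At the given prices: x_1* = 6·3/31 = 0.5806, and x_2* = 6.

x_1* = 0.5806, x_2* = 6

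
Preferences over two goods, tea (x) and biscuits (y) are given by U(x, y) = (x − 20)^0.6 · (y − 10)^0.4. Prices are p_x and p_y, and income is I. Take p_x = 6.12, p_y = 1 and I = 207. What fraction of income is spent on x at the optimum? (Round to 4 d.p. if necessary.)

share on x = 0.8075

MRS = (3/2)·(y−10)/(x−20). Tangency with p_x/p_y gives y−10 = (2/3)·(p_x/p_y)·(x−20).
Substituting into the budget: x* = 20 + 0.6·(I − 20·p_x − 10·p_y)/p_x, and y* = 10 + 0.4·(…)/p_y.
Discretionary income = 207 − 20·6.12 − 10·1 = 74.6; x* = 20 + 0.6·74.6/6.12 = 27.3137; y* = 10 + 0.4·74.6/1 = 39.84.
Expenditure on x: 6.12·27.3137 = 167.16; share = 0.8075.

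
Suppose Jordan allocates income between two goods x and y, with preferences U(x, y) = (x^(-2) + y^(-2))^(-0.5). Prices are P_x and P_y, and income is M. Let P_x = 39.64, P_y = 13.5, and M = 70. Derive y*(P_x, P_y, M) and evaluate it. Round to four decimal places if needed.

y* = 1.6998

From the CES first-order condition, (y/x)^(3) = P_x/P_y.
Solve for the ratio: y/x = [P_x/P_y]^(1/3).
With the ratio pinned down, the budget gives x* = M/(P_x + P_y·(y/x)) and y* = (y/x)·x*.
Numerically y/x = 1.431968, so x* = 70/(39.64 + 13.5·1.431968) = 1.187 and y* = 1.431968·1.187 = 1.6998.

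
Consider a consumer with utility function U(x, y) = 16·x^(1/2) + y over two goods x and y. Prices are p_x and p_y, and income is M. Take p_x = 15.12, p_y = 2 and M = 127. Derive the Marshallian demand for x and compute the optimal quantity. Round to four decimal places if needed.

x* = 1.1198

Set MRS = p_x/p_y: 8·x^(−1/2) = p_x/p_y.
Thus x* = (8·p_y/p_x)² — independent of M — with the rest of income spent on y.
Plugging in: x* = (8·2/15.12)² = 1.1198.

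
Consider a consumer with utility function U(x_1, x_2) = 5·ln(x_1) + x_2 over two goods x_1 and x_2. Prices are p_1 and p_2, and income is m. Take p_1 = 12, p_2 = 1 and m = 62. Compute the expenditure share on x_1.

So x_1*(p_1,p_2) = 5·p_2/p_1, independent of income; and x_2* = (m − 5·p_2)/p_2.
At the given prices: x_1* = 5·1/12 = 0.4167, and x_2* = 57.
Expenditure on x_1: 12·0.4167 = 5; share = 0.0806.

share on x_1 = 0.0806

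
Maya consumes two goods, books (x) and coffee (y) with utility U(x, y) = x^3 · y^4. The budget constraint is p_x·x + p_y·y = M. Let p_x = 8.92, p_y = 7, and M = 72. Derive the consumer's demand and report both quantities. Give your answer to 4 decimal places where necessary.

Tangency: MRS = (3/4)·y/x = p_x/p_y.
So 3·p_y·y = 4·p_x·x; combined with the budget, a share 3/7 of income goes to x.
Demand: x*(p_x,p_y,M) = 3/7·M/p_x and y* = 4/7·M/p_y.
At p_x=8.92, p_y=7, M=72: x* = 3/7·72/8.92 = 3.4593, y* = 5.8776.

x* = 3.4593, y* = 5.8776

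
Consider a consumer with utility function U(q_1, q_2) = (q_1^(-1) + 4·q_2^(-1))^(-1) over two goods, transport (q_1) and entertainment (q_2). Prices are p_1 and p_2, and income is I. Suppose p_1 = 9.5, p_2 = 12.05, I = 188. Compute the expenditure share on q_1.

share on q_1 = 0.3075

Substitute q_2 = (q_2/q_1)·q_1 into the budget: q_1* = I/(p_1 + p_2·(q_2/q_1)).
Numerically q_2/q_1 = 1.775817, so q_1* = 188/(9.5 + 12.05·1.775817) = 6.0844 and q_2* = 1.775817·6.0844 = 10.8048.
Expenditure on q_1: 9.5·6.0844 = 57.802; share = 0.3075.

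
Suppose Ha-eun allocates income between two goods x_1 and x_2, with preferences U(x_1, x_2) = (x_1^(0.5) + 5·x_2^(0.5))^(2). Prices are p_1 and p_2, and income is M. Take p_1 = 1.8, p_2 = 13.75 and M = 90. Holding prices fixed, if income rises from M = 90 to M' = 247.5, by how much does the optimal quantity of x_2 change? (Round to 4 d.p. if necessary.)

Δx_2* = 8.7737

MRS = MU_x_1/MU_x_2 = (1/5)·(x_2/x_1)^(0.5). Set equal to p_1/p_2.
Hence x_2/x_1 = (5·p_1/p_2)^(1/(0.5)), i.e. raised to the 2 power.
Substitute x_2 = (x_2/x_1)·x_1 into the budget: x_1* = M/(p_1 + p_2·(x_2/x_1)).
Numerically x_2/x_1 = 0.42843, so x_1* = 90/(1.8 + 13.75·0.42843) = 11.7021 and x_2* = 0.42843·11.7021 = 5.0135.
At M' = 247.5: x_2* = 13.7872. Change: 13.7872 − 5.0135 = 8.7737.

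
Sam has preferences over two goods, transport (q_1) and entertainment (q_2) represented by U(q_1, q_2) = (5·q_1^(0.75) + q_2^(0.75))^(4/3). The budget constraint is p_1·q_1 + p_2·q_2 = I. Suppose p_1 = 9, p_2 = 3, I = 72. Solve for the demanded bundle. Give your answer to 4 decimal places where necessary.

q_1* = 7.6687, q_2* = 0.9939

MU_q_1 ∝ 5·q_1^(-0.25), MU_q_2 ∝ q_2^(-0.25), so MRS = 5·(q_2/q_1)^(0.25) = p_1/p_2.
Hence q_2/q_1 = ((1/5)·p_1/p_2)^(1/(0.25)), i.e. raised to the 4 power.
Substitute q_2 = (q_2/q_1)·q_1 into the budget: q_1* = I/(p_1 + p_2·(q_2/q_1)).
Numerically q_2/q_1 = 0.1296, so q_1* = 72/(9 + 3·0.1296) = 7.6687 and q_2* = 0.1296·7.6687 = 0.9939.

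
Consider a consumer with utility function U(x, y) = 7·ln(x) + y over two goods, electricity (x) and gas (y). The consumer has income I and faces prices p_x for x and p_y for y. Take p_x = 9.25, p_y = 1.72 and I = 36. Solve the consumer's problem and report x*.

x* = 1.3016

MU_x = 7/x, MU_y = 1. Tangency: 7/x = p_x/p_y.
So x*(p_x,p_y) = 7·p_y/p_x, independent of income; and y* = (I − 7·p_y)/p_y.
At the given prices: x* = 7·1.72/9.25 = 1.3016.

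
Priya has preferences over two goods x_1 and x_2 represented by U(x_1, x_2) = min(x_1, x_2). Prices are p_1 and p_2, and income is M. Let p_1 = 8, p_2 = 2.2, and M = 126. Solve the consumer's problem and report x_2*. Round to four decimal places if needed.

x_2* = 12.3529

With perfect complements, no substitution: consume in ratio x_1:x_2 = 1:1.
Budget: p_1·x_1 + p_2·x_1 = M, so (p_1 + p_2)·x_1 = M.
Demand: x_1*(p_1,p_2,M) = M/(p_1 + p_2), x_2* = M/(p_1 + p_2).
Here 8 + 2.2 = 10.2, giving x_2* = 12.3529.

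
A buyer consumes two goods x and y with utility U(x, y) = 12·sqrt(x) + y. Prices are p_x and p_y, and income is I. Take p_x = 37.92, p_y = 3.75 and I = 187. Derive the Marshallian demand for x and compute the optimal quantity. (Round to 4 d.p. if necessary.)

Set MRS = p_x/p_y: 6·x^(−1/2) = p_x/p_y.
Thus x* = (6·p_y/p_x)² — independent of I — with the rest of income spent on y.
Plugging in: x* = (6·3.75/37.92)² = 0.3521.

x* = 0.3521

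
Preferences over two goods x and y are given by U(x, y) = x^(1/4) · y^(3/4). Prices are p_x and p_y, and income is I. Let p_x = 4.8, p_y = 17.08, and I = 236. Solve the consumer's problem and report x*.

MU_x/MU_y = (0.25·y)/(0.75·x); tangency sets this equal to p_x/p_y.
Rearranging, p_y·y = 3·p_x·x. Substituting into the budget gives p_x·x·(1 + 3) = I.
Demand: x*(p_x,p_y,I) = 0.25·I/p_x and y* = 0.75·I/p_y.
At p_x=4.8, p_y=17.08, I=236: x* = 0.25·236/4.8 = 12.2917.

x* = 12.2917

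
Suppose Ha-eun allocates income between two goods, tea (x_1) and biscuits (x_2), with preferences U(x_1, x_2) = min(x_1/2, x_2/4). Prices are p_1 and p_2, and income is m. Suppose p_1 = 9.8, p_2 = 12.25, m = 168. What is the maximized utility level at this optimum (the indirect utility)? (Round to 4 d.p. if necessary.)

V = 2.449

With perfect complements, no substitution: consume in ratio x_1:x_2 = 2:4.
Budget: p_1·x_1 + p_2·2·x_1 = m, so (2·p_1 + 4·p_2)·x_1 = 2·m.
Demand: x_1*(p_1,p_2,m) = 2·m/(2·p_1 + 4·p_2), x_2* = 4·m/(2·p_1 + 4·p_2).
Here 2·9.8 + 4·12.25 = 68.6, giving x_1* = 4.898 and x_2* = 9.7959.
Utility at the optimum: U(4.898, 9.7959) = 2.449.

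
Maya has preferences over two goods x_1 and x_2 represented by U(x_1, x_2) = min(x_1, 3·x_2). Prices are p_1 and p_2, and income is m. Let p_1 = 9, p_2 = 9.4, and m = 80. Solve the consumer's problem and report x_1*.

x_1* = 6.5934

Leontief preferences: the optimum is at the kink where x_1/3 = x_2/1, i.e. x_2 = (1/3)·x_1.
Budget: p_1·x_1 + p_2·(1/3)·x_1 = m, so (3·p_1 + p_2)·x_1 = 3·m.
Demand: x_1*(p_1,p_2,m) = 3·m/(3·p_1 + p_2), x_2* = m/(3·p_1 + p_2).
Here 3·9 + 9.4 = 36.4, giving x_1* = 6.5934.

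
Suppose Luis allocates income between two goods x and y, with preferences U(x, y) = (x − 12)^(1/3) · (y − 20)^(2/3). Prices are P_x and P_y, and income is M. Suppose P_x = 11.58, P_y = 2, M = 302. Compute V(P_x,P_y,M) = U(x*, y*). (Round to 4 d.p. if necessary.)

V = 18.1282

MRS = (1/2)·(y−20)/(x−12). Tangency with P_x/P_y gives y−20 = 2·(P_x/P_y)·(x−12).
Substituting into the budget: x* = 12 + 1/3·(M − 12·P_x − 20·P_y)/P_x, and y* = 20 + 2/3·(…)/P_y.
Discretionary income = 302 − 12·11.58 − 20·2 = 123.04; x* = 12 + 1/3·123.04/11.58 = 15.5417; y* = 20 + 2/3·123.04/2 = 61.0133.
Utility at the optimum: U(15.5417, 61.0133) = 18.1282.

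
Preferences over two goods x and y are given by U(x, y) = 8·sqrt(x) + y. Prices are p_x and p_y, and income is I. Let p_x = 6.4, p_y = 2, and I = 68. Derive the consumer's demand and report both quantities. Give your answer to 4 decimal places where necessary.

Solve: √x = 4·p_y/p_x, so x*(p_x,p_y) = (4·p_y/p_x)², and y* = (I − p_x·x*)/p_y.
Plugging in: x* = (4·2/6.4)² = 1.5625, y* = 29.

x* = 1.5625, y* = 29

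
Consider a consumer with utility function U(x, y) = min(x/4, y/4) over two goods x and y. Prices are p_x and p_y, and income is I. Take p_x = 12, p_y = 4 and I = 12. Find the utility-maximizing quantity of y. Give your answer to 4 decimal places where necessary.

y* = 0.75

With perfect complements, no substitution: consume in ratio x:y = 4:4.
Budget: p_x·x + p_y·x = I, so (4·p_x + 4·p_y)·x = 4·I.
Demand: x*(p_x,p_y,I) = 4·I/(4·p_x + 4·p_y), y* = 4·I/(4·p_x + 4·p_y).
Here 4·12 + 4·4 = 64, giving y* = 0.75.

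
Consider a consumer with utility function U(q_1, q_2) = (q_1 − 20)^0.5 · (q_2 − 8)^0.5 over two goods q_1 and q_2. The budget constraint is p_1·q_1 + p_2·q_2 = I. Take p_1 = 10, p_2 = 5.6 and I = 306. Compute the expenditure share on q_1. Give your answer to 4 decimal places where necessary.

MRS = (q_2−8)/(q_1−20). Tangency with p_1/p_2 gives q_2−8 = (p_1/p_2)·(q_1−20).
After buying the subsistence bundle (20, 8), a share 0.5 of the remaining income goes to q_1: q_1* = 20 + 0.5·(I − 20p_1 − 8p_2)/p_1.
Discretionary income = 306 − 20·10 − 8·5.6 = 61.2; q_1* = 20 + 0.5·61.2/10 = 23.06; q_2* = 8 + 0.5·61.2/5.6 = 13.4643.
Expenditure on q_1: 10·23.06 = 230.6; share = 0.7536.

share on q_1 = 0.7536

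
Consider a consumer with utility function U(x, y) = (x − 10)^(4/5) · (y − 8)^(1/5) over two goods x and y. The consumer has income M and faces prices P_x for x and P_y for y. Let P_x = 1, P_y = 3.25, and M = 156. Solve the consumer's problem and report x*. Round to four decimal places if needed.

x* = 106

Discretionary income = 156 − 10·1 − 8·3.25 = 120; x* = 10 + 0.8·120/1 = 106.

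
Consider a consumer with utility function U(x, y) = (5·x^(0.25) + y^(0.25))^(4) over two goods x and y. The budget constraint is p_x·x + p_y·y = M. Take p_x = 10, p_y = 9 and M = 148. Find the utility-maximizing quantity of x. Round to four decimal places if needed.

x* = 13.2008

From the CES first-order condition, 5·(y/x)^(0.75) = p_x/p_y.
Solve for the ratio: y/x = [(1/5)·p_x/p_y]^(4/3).
Substitute y = (y/x)·x into the budget: x* = M/(p_x + p_y·(y/x)).
Numerically y/x = 0.134602, so x* = 148/(10 + 9·0.134602) = 13.2008.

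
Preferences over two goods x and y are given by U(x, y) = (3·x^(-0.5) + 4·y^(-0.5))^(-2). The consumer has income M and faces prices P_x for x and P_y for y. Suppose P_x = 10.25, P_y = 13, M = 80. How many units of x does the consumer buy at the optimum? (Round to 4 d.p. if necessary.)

MRS = MU_x/MU_y = (3/4)·(y/x)^(1.5). Set equal to P_x/P_y.
Solve for the ratio: y/x = [(4/3)·P_x/P_y]^(2/3).
Substitute y = (y/x)·x into the budget: x* = M/(P_x + P_y·(y/x)).
Numerically y/x = 1.033902, so x* = 80/(10.25 + 13·1.033902) = 3.3768.

x* = 3.3768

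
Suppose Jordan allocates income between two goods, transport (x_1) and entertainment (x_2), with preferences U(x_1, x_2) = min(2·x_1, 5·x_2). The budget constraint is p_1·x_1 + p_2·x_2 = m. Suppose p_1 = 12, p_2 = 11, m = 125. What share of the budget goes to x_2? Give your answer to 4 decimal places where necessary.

share on x_2 = 0.2683

Leontief preferences: the optimum is at the kink where x_1/5 = x_2/2, i.e. x_2 = (2/5)·x_1.
Budget: p_1·x_1 + p_2·(2/5)·x_1 = m, so (5·p_1 + 2·p_2)·x_1 = 5·m.
Demand: x_1*(p_1,p_2,m) = 5·m/(5·p_1 + 2·p_2), x_2* = 2·m/(5·p_1 + 2·p_2).
Here 5·12 + 2·11 = 82, giving x_1* = 7.622 and x_2* = 3.0488.
Expenditure on x_2: 11·3.0488 = 33.5366; share = 0.2683.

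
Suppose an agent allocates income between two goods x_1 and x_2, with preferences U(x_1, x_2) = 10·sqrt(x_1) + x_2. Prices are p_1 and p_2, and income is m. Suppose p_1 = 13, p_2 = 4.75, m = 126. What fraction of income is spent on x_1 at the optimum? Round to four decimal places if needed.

Set MRS = p_1/p_2: 5·x_1^(−1/2) = p_1/p_2.
Thus x_1* = (5·p_2/p_1)² — independent of m — with the rest of income spent on x_2.
Plugging in: x_1* = (5·4.75/13)² = 3.3376, x_2* = 17.3917.
Expenditure on x_1: 13·3.3376 = 43.3894; share = 0.3444.

share on x_1 = 0.3444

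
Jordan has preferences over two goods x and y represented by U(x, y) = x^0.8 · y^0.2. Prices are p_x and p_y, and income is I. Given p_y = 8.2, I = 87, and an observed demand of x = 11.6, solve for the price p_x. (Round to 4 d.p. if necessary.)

p_x = 6

Tangency: MRS = 4·y/x = p_x/p_y.
So 0.8·p_y·y = 0.2·p_x·x; combined with the budget, a share 0.8 of income goes to x.
Demand: x*(p_x,p_y,I) = 0.8·I/p_x and y* = 0.2·I/p_y.
Set x* = 11.6 in the demand function and solve for p_x: p_x = 6.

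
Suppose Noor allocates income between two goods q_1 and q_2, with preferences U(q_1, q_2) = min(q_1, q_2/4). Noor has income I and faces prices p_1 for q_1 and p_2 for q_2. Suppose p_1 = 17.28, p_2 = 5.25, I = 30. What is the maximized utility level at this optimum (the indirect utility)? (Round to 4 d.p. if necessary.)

V = 0.7837

With perfect complements, no substitution: consume in ratio q_1:q_2 = 1:4.
Budget: p_1·q_1 + p_2·4·q_1 = I, so (p_1 + 4·p_2)·q_1 = I.
Demand: q_1*(p_1,p_2,I) = I/(p_1 + 4·p_2), q_2* = 4·I/(p_1 + 4·p_2).
Here 17.28 + 4·5.25 = 38.28, giving q_1* = 0.7837 and q_2* = 3.1348.
Utility at the optimum: U(0.7837, 3.1348) = 0.7837.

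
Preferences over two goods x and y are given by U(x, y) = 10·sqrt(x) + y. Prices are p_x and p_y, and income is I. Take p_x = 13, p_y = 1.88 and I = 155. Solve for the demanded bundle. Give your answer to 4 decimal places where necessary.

x* = 0.5228, y* = 78.8314

Set MRS = p_x/p_y: 5·x^(−1/2) = p_x/p_y.
Solve: √x = 5·p_y/p_x, so x*(p_x,p_y) = (5·p_y/p_x)², and y* = (I − p_x·x*)/p_y.
Plugging in: x* = (5·1.88/13)² = 0.5228, y* = 78.8314.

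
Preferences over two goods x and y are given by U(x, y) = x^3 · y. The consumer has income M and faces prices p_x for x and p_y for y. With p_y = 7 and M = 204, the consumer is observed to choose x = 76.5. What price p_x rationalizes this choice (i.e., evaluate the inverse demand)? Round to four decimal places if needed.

p_x = 2

MU_x/MU_y = (3·y)/(x); tangency sets this equal to p_x/p_y.
So 3·p_y·y = p_x·x; combined with the budget, a share 0.75 of income goes to x.
Demand: x*(p_x,p_y,M) = 0.75·M/p_x and y* = 0.25·M/p_y.
Set x* = 76.5 in the demand function and solve for p_x: p_x = 2.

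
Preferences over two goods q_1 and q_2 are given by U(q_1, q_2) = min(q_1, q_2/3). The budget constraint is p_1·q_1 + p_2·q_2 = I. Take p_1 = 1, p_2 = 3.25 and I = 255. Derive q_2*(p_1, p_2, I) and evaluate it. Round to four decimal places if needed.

Leontief preferences: the optimum is at the kink where q_1/1 = q_2/3, i.e. q_2 = 3·q_1.
Budget: p_1·q_1 + p_2·3·q_1 = I, so (p_1 + 3·p_2)·q_1 = I.
Demand: q_1*(p_1,p_2,I) = I/(p_1 + 3·p_2), q_2* = 3·I/(p_1 + 3·p_2).
Here 1 + 3·3.25 = 10.75, giving q_2* = 71.1628.

q_2* = 71.1628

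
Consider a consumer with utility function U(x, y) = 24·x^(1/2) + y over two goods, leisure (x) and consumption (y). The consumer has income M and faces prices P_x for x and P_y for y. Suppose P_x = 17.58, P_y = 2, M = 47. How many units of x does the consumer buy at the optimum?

Utility is quasi-linear in y; the FOC for x is 12/√x = P_x/P_y.
Solve: √x = 12·P_y/P_x, so x*(P_x,P_y) = (12·P_y/P_x)², and y* = (M − P_x·x*)/P_y.
Plugging in: x* = (12·2/17.58)² = 1.8637.

x* = 1.8637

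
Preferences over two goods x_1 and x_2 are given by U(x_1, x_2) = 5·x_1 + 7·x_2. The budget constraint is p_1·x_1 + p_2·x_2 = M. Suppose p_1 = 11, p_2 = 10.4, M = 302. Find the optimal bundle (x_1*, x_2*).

x_1* = 0, x_2* = 29.0385

Perfect substitutes: compare marginal utility per dollar. 5/p_1 vs 7/p_2 → 0.4545 vs 0.6731.
x_2 gives more utility per dollar, so spend all income on x_2: x_2* = M/p_2, x_1* = 0.
Numerically: x_1* = 0, x_2* = 29.0385.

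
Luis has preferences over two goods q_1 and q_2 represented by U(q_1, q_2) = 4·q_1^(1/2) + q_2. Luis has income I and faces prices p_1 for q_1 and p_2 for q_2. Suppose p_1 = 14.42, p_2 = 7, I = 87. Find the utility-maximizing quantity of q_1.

Utility is quasi-linear in q_2; the FOC for q_1 is 2/√q_1 = p_1/p_2.
Solve: √q_1 = 2·p_2/p_1, so q_1*(p_1,p_2) = (2·p_2/p_1)², and q_2* = (I − p_1·q_1*)/p_2.
Plugging in: q_1* = (2·7/14.42)² = 0.9426.

q_1* = 0.9426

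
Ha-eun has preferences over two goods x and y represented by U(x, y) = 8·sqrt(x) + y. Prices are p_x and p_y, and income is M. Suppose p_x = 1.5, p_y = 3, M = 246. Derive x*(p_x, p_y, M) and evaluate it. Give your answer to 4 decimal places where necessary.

x* = 64

Set MRS = p_x/p_y: 4·x^(−1/2) = p_x/p_y.
Solve: √x = 4·p_y/p_x, so x*(p_x,p_y) = (4·p_y/p_x)², and y* = (M − p_x·x*)/p_y.
Plugging in: x* = (4·3/1.5)² = 64.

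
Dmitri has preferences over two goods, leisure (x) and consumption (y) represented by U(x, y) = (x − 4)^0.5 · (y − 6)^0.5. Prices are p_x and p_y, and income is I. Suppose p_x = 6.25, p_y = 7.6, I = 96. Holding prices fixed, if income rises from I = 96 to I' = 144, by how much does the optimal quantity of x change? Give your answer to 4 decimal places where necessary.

This is Cobb-Douglas in (x−4, y−6): tangency gives 0.5·p_y·(y−6) = 0.5·p_x·(x−4).
After buying the subsistence bundle (4, 6), a share 0.5 of the remaining income goes to x: x* = 4 + 0.5·(I − 4p_x − 6p_y)/p_x.
Discretionary income = 96 − 4·6.25 − 6·7.6 = 25.4; x* = 4 + 0.5·25.4/6.25 = 6.032.
At I' = 144: x* = 9.872. Change: 9.872 − 6.032 = 3.84.

Δx* = 3.84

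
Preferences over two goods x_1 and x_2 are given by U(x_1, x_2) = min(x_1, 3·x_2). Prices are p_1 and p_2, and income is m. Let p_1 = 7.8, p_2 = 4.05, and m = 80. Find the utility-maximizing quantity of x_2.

Leontief preferences: the optimum is at the kink where x_1/3 = x_2/1, i.e. x_2 = (1/3)·x_1.
Budget: p_1·x_1 + p_2·(1/3)·x_1 = m, so (3·p_1 + p_2)·x_1 = 3·m.
Demand: x_1*(p_1,p_2,m) = 3·m/(3·p_1 + p_2), x_2* = m/(3·p_1 + p_2).
Here 3·7.8 + 4.05 = 27.45, giving x_2* = 2.9144.

x_2* = 2.9144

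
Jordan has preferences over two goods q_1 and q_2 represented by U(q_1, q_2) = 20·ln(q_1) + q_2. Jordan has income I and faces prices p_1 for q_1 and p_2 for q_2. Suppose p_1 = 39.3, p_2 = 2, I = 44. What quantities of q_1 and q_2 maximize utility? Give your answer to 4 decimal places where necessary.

MU_q_1 = 20/q_1, MU_q_2 = 1. Tangency: 20/q_1 = p_1/p_2.
So q_1*(p_1,p_2) = 20·p_2/p_1, independent of income; and q_2* = (I − 20·p_2)/p_2.
At the given prices: q_1* = 20·2/39.3 = 1.0178, and q_2* = 2.

q_1* = 1.0178, q_2* = 2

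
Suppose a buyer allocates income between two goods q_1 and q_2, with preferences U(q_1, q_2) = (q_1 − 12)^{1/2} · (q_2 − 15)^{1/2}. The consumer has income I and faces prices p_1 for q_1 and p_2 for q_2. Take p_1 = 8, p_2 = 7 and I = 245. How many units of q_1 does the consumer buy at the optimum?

MRS = (q_2−15)/(q_1−12). Tangency with p_1/p_2 gives q_2−15 = (p_1/p_2)·(q_1−12).
Substituting into the budget: q_1* = 12 + 0.5·(I − 12·p_1 − 15·p_2)/p_1, and q_2* = 15 + 0.5·(…)/p_2.
Discretionary income = 245 − 12·8 − 15·7 = 44; q_1* = 12 + 0.5·44/8 = 14.75.

q_1* = 14.75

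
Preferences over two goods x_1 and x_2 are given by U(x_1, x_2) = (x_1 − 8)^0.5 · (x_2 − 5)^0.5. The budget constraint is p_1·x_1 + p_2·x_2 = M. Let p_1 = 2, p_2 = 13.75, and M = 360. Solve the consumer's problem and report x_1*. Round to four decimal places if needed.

Let x_1' = x_1−8, x_2' = x_2−5. MRS = x_2'/x_1' = p_1/p_2.
After buying the subsistence bundle (8, 5), a share 0.5 of the remaining income goes to x_1: x_1* = 8 + 0.5·(M − 8p_1 − 5p_2)/p_1.
Discretionary income = 360 − 8·2 − 5·13.75 = 275.25; x_1* = 8 + 0.5·275.25/2 = 76.8125.

x_1* = 76.8125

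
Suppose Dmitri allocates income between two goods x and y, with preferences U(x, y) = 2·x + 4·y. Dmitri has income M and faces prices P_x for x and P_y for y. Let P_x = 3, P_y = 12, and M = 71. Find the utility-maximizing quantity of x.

x gives more utility per dollar, so spend all income on x: x* = M/P_x, y* = 0.
Numerically: x* = 23.6667, y* = 0.

x* = 23.6667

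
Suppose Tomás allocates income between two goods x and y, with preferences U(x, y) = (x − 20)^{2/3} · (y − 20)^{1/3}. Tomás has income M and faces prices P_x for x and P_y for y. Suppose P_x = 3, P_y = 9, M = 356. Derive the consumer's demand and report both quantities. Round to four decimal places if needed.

x* = 45.7778, y* = 24.2963

Let x' = x−20, y' = y−20. MRS = 2·y'/x' = P_x/P_y.
Substituting into the budget: x* = 20 + 2/3·(M − 20·P_x − 20·P_y)/P_x, and y* = 20 + 1/3·(…)/P_y.
Discretionary income = 356 − 20·3 − 20·9 = 116; x* = 20 + 2/3·116/3 = 45.7778; y* = 20 + 1/3·116/9 = 24.2963.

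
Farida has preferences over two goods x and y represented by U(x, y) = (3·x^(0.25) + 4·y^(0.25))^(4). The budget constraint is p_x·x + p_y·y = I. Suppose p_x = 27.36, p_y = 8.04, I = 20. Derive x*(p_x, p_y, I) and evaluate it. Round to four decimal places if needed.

x* = 0.2279

MU_x ∝ 3·x^(-0.75), MU_y ∝ 4·y^(-0.75), so MRS = (3/4)·(y/x)^(0.75) = p_x/p_y.
Solve for the ratio: y/x = [(4/3)·p_x/p_y]^(4/3).
With the ratio pinned down, the budget gives x* = I/(p_x + p_y·(y/x)) and y* = (y/x)·x*.
Numerically y/x = 7.511587, so x* = 20/(27.36 + 8.04·7.511587) = 0.2279.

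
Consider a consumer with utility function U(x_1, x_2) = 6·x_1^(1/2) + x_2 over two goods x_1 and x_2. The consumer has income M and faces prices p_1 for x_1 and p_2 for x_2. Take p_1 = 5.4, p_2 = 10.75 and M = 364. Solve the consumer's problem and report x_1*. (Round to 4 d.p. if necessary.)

Thus x_1* = (3·p_2/p_1)² — independent of M — with the rest of income spent on x_2.
Plugging in: x_1* = (3·10.75/5.4)² = 35.6674.

x_1* = 35.6674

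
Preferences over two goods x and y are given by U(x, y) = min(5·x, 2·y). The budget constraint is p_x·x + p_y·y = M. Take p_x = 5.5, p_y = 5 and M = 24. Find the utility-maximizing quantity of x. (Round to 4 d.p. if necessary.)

x* = 1.3333

Leontief preferences: the optimum is at the kink where x/2 = y/5, i.e. y = (5/2)·x.
Budget: p_x·x + p_y·(5/2)·x = M, so (2·p_x + 5·p_y)·x = 2·M.
Demand: x*(p_x,p_y,M) = 2·M/(2·p_x + 5·p_y), y* = 5·M/(2·p_x + 5·p_y).
Here 2·5.5 + 5·5 = 36, giving x* = 1.3333.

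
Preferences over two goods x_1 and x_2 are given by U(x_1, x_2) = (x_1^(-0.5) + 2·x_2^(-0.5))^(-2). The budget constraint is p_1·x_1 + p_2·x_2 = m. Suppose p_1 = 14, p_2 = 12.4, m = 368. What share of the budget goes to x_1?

share on x_1 = 0.3961

MRS = MU_x_1/MU_x_2 = (1/2)·(x_2/x_1)^(1.5). Set equal to p_1/p_2.
Hence x_2/x_1 = (2·p_1/p_2)^(1/(1.5)), i.e. raised to the 2/3 power.
With the ratio pinned down, the budget gives x_1* = m/(p_1 + p_2·(x_2/x_1)) and x_2* = (x_2/x_1)·x_1*.
Numerically x_2/x_1 = 1.721172, so x_1* = 368/(14 + 12.4·1.721172) = 10.4124 and x_2* = 1.721172·10.4124 = 17.9215.
Expenditure on x_1: 14·10.4124 = 145.7734; share = 0.3961.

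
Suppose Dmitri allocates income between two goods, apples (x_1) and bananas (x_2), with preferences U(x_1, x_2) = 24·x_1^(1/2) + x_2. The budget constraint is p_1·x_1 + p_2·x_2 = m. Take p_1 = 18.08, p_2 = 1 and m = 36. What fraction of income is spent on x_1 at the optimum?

Utility is quasi-linear in x_2; the FOC for x_1 is 12/√x_1 = p_1/p_2.
Solve: √x_1 = 12·p_2/p_1, so x_1*(p_1,p_2) = (12·p_2/p_1)², and x_2* = (m − p_1·x_1*)/p_2.
Plugging in: x_1* = (12·1/18.08)² = 0.4405, x_2* = 28.0354.
Expenditure on x_1: 18.08·0.4405 = 7.9646; share = 0.2212.

share on x_1 = 0.2212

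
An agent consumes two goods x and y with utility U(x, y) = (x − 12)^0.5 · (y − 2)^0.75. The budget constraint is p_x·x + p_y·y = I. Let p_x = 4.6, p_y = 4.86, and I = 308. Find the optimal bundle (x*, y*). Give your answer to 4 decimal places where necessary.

This is Cobb-Douglas in (x−12, y−2): tangency gives 0.5·p_y·(y−2) = 0.75·p_x·(x−12).
Substituting into the budget: x* = 12 + 0.4·(I − 12·p_x − 2·p_y)/p_x, and y* = 2 + 0.6·(…)/p_y.
Discretionary income = 308 − 12·4.6 − 2·4.86 = 243.08; x* = 12 + 0.4·243.08/4.6 = 33.1374; y* = 2 + 0.6·243.08/4.86 = 32.0099.

x* = 33.1374, y* = 32.0099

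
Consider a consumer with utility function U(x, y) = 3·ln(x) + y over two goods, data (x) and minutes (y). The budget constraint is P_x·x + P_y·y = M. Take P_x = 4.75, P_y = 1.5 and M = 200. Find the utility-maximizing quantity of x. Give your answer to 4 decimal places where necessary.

x* = 0.9474

Set MRS = P_x/P_y: (3/x)/1 = P_x/P_y.
So x*(P_x,P_y) = 3·P_y/P_x, independent of income; and y* = (M − 3·P_y)/P_y.
At the given prices: x* = 3·1.5/4.75 = 0.9474.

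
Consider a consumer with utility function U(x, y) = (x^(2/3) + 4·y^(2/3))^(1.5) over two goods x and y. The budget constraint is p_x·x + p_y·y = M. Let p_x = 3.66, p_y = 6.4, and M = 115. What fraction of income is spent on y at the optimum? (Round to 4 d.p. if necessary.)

share on y = 0.9544

From the CES first-order condition, (1/4)·(y/x)^(1/3) = p_x/p_y.
Solve for the ratio: y/x = [4·p_x/p_y]^(3).
With the ratio pinned down, the budget gives x* = M/(p_x + p_y·(y/x)) and y* = (y/x)·x*.
Numerically y/x = 11.969701, so x* = 115/(3.66 + 6.4·11.969701) = 1.4327 and y* = 11.969701·1.4327 = 17.1494.
Expenditure on y: 6.4·17.1494 = 109.7562; share = 0.9544.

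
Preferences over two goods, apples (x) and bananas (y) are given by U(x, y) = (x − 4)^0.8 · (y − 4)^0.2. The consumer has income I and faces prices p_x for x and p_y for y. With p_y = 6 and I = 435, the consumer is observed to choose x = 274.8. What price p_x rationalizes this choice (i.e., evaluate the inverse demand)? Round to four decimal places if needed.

p_x = 1.2

MRS = 4·(y−4)/(x−4). Tangency with p_x/p_y gives y−4 = (1/4)·(p_x/p_y)·(x−4).
After buying the subsistence bundle (4, 4), a share 0.8 of the remaining income goes to x: x* = 4 + 0.8·(I − 4p_x − 4p_y)/p_x.
Set x* = 274.8 in the demand function and solve for p_x: p_x = 1.2.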